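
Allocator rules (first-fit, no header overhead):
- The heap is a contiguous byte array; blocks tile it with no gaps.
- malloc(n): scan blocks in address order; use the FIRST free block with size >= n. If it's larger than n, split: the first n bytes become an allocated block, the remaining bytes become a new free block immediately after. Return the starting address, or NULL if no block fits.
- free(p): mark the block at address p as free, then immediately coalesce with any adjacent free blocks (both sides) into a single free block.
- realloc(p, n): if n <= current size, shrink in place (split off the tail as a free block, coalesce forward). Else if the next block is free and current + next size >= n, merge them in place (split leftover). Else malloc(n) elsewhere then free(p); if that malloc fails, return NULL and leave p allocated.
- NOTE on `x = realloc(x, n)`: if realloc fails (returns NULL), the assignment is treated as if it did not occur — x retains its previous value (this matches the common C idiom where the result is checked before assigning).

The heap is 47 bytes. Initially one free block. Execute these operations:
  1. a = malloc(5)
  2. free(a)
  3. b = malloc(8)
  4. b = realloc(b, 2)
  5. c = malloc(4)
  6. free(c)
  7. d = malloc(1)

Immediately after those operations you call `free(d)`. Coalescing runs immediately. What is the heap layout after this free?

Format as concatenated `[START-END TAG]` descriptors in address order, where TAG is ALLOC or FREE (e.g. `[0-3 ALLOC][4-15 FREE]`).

Answer: [0-1 ALLOC][2-46 FREE]

Derivation:
Op 1: a = malloc(5) -> a = 0; heap: [0-4 ALLOC][5-46 FREE]
Op 2: free(a) -> (freed a); heap: [0-46 FREE]
Op 3: b = malloc(8) -> b = 0; heap: [0-7 ALLOC][8-46 FREE]
Op 4: b = realloc(b, 2) -> b = 0; heap: [0-1 ALLOC][2-46 FREE]
Op 5: c = malloc(4) -> c = 2; heap: [0-1 ALLOC][2-5 ALLOC][6-46 FREE]
Op 6: free(c) -> (freed c); heap: [0-1 ALLOC][2-46 FREE]
Op 7: d = malloc(1) -> d = 2; heap: [0-1 ALLOC][2-2 ALLOC][3-46 FREE]
free(d): d = 2 -> block [2-2 ALLOC]; mark free, coalesce with adjacent free neighbors -> [0-1 ALLOC][2-46 FREE]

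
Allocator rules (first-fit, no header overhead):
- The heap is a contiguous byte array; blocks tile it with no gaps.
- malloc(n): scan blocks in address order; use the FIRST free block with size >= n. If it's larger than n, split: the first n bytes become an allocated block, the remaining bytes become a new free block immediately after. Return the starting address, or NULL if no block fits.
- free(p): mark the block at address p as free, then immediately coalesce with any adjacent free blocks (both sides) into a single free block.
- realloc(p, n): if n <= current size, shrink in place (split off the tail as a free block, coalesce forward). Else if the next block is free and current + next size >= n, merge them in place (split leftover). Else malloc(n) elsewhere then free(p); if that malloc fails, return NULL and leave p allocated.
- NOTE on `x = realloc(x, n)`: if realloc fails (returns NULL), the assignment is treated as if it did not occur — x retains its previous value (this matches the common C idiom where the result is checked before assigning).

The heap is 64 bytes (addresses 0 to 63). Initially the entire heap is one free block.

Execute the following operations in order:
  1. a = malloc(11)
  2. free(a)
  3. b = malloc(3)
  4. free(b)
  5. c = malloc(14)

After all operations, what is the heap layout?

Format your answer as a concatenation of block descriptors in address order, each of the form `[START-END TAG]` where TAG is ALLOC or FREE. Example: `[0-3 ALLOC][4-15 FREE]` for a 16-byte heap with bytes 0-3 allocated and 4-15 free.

Op 1: a = malloc(11) -> a = 0; heap: [0-10 ALLOC][11-63 FREE]
Op 2: free(a) -> (freed a); heap: [0-63 FREE]
Op 3: b = malloc(3) -> b = 0; heap: [0-2 ALLOC][3-63 FREE]
Op 4: free(b) -> (freed b); heap: [0-63 FREE]
Op 5: c = malloc(14) -> c = 0; heap: [0-13 ALLOC][14-63 FREE]

Answer: [0-13 ALLOC][14-63 FREE]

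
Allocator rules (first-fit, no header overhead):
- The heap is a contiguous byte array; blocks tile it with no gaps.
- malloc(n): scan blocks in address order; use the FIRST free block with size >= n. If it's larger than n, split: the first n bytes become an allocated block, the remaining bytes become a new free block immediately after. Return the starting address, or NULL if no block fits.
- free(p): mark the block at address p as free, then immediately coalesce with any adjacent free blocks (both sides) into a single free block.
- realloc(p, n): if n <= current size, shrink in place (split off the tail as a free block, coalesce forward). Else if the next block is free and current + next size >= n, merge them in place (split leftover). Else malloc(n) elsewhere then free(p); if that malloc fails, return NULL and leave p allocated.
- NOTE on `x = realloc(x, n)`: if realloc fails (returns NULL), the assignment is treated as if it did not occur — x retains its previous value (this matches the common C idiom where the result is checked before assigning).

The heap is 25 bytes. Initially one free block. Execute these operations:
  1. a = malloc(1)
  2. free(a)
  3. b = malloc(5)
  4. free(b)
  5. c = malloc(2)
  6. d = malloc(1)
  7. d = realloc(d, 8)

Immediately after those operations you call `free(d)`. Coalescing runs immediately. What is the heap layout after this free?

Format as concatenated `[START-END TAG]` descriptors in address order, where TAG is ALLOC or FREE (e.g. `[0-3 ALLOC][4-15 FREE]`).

Answer: [0-1 ALLOC][2-24 FREE]

Derivation:
Op 1: a = malloc(1) -> a = 0; heap: [0-0 ALLOC][1-24 FREE]
Op 2: free(a) -> (freed a); heap: [0-24 FREE]
Op 3: b = malloc(5) -> b = 0; heap: [0-4 ALLOC][5-24 FREE]
Op 4: free(b) -> (freed b); heap: [0-24 FREE]
Op 5: c = malloc(2) -> c = 0; heap: [0-1 ALLOC][2-24 FREE]
Op 6: d = malloc(1) -> d = 2; heap: [0-1 ALLOC][2-2 ALLOC][3-24 FREE]
Op 7: d = realloc(d, 8) -> d = 2; heap: [0-1 ALLOC][2-9 ALLOC][10-24 FREE]
free(d): d = 2 -> block [2-9 ALLOC]; mark free, coalesce with adjacent free neighbors -> [0-1 ALLOC][2-24 FREE]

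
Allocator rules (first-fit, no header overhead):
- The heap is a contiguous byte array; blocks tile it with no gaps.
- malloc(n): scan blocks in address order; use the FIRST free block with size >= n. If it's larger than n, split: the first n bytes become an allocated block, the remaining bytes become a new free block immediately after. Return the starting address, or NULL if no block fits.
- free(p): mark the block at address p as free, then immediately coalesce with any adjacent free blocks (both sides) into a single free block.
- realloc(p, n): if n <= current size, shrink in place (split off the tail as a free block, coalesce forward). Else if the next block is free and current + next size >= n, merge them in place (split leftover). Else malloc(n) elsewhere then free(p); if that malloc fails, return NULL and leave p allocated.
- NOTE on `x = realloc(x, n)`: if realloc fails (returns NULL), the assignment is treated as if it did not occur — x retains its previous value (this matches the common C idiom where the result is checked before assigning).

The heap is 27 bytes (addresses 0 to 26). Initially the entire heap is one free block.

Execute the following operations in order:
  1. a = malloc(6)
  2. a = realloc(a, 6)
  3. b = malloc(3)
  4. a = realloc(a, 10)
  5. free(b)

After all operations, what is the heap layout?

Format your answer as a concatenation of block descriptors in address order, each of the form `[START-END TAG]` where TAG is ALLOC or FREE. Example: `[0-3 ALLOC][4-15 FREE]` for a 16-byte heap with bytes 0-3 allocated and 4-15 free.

Op 1: a = malloc(6) -> a = 0; heap: [0-5 ALLOC][6-26 FREE]
Op 2: a = realloc(a, 6) -> a = 0; heap: [0-5 ALLOC][6-26 FREE]
Op 3: b = malloc(3) -> b = 6; heap: [0-5 ALLOC][6-8 ALLOC][9-26 FREE]
Op 4: a = realloc(a, 10) -> a = 9; heap: [0-5 FREE][6-8 ALLOC][9-18 ALLOC][19-26 FREE]
Op 5: free(b) -> (freed b); heap: [0-8 FREE][9-18 ALLOC][19-26 FREE]

Answer: [0-8 FREE][9-18 ALLOC][19-26 FREE]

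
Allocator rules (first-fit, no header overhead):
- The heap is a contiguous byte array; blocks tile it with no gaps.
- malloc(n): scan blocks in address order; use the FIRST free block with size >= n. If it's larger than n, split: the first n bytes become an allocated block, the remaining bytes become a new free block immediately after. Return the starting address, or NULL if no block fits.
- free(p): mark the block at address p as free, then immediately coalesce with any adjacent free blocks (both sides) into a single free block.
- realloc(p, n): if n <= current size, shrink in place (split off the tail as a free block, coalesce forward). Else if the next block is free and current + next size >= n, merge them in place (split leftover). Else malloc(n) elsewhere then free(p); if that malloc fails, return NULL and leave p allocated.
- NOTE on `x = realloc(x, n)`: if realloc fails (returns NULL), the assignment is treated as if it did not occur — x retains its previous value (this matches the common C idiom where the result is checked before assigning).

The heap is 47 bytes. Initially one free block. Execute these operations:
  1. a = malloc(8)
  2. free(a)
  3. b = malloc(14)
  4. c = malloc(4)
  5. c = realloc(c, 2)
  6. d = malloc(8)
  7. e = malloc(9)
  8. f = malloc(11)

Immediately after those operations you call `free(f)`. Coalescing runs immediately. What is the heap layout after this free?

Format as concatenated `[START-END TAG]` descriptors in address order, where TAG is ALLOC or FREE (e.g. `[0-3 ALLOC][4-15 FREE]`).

Answer: [0-13 ALLOC][14-15 ALLOC][16-23 ALLOC][24-32 ALLOC][33-46 FREE]

Derivation:
Op 1: a = malloc(8) -> a = 0; heap: [0-7 ALLOC][8-46 FREE]
Op 2: free(a) -> (freed a); heap: [0-46 FREE]
Op 3: b = malloc(14) -> b = 0; heap: [0-13 ALLOC][14-46 FREE]
Op 4: c = malloc(4) -> c = 14; heap: [0-13 ALLOC][14-17 ALLOC][18-46 FREE]
Op 5: c = realloc(c, 2) -> c = 14; heap: [0-13 ALLOC][14-15 ALLOC][16-46 FREE]
Op 6: d = malloc(8) -> d = 16; heap: [0-13 ALLOC][14-15 ALLOC][16-23 ALLOC][24-46 FREE]
Op 7: e = malloc(9) -> e = 24; heap: [0-13 ALLOC][14-15 ALLOC][16-23 ALLOC][24-32 ALLOC][33-46 FREE]
Op 8: f = malloc(11) -> f = 33; heap: [0-13 ALLOC][14-15 ALLOC][16-23 ALLOC][24-32 ALLOC][33-43 ALLOC][44-46 FREE]
free(f): f = 33 -> block [33-43 ALLOC]; mark free, coalesce with adjacent free neighbors -> [0-13 ALLOC][14-15 ALLOC][16-23 ALLOC][24-32 ALLOC][33-46 FREE]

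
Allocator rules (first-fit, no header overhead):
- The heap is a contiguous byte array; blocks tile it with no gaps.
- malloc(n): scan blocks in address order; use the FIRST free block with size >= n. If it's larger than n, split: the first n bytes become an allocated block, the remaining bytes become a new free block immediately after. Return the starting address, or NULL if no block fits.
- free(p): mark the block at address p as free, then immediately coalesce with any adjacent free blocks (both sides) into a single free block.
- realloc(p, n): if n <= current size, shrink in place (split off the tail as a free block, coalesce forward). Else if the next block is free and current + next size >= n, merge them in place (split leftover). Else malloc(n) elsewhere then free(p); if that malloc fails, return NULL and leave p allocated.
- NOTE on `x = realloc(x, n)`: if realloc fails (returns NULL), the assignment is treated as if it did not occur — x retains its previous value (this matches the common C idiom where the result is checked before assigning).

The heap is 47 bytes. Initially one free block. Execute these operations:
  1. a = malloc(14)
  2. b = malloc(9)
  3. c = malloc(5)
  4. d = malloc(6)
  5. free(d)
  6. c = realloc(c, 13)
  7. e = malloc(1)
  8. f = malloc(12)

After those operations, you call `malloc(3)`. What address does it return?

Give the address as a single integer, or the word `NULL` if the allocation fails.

Answer: 37

Derivation:
Op 1: a = malloc(14) -> a = 0; heap: [0-13 ALLOC][14-46 FREE]
Op 2: b = malloc(9) -> b = 14; heap: [0-13 ALLOC][14-22 ALLOC][23-46 FREE]
Op 3: c = malloc(5) -> c = 23; heap: [0-13 ALLOC][14-22 ALLOC][23-27 ALLOC][28-46 FREE]
Op 4: d = malloc(6) -> d = 28; heap: [0-13 ALLOC][14-22 ALLOC][23-27 ALLOC][28-33 ALLOC][34-46 FREE]
Op 5: free(d) -> (freed d); heap: [0-13 ALLOC][14-22 ALLOC][23-27 ALLOC][28-46 FREE]
Op 6: c = realloc(c, 13) -> c = 23; heap: [0-13 ALLOC][14-22 ALLOC][23-35 ALLOC][36-46 FREE]
Op 7: e = malloc(1) -> e = 36; heap: [0-13 ALLOC][14-22 ALLOC][23-35 ALLOC][36-36 ALLOC][37-46 FREE]
Op 8: f = malloc(12) -> f = NULL; heap: [0-13 ALLOC][14-22 ALLOC][23-35 ALLOC][36-36 ALLOC][37-46 FREE]
malloc(3): first-fit scan over [0-13 ALLOC][14-22 ALLOC][23-35 ALLOC][36-36 ALLOC][37-46 FREE] -> 37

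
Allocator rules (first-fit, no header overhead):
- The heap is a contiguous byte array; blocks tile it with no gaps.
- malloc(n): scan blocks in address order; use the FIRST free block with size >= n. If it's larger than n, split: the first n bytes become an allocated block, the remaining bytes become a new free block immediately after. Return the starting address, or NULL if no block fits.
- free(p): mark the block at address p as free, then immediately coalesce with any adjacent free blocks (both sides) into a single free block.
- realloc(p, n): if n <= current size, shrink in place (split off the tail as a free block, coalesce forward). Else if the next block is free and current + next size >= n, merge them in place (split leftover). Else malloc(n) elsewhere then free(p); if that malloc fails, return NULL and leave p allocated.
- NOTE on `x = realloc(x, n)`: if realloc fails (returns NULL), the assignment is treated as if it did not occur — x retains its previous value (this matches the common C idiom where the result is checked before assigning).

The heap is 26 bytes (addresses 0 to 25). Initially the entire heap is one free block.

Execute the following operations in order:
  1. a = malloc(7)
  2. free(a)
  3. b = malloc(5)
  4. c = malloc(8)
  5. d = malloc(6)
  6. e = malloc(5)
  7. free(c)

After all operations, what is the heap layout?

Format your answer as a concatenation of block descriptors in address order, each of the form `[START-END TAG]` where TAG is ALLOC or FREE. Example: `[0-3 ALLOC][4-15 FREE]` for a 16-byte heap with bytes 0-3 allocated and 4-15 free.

Answer: [0-4 ALLOC][5-12 FREE][13-18 ALLOC][19-23 ALLOC][24-25 FREE]

Derivation:
Op 1: a = malloc(7) -> a = 0; heap: [0-6 ALLOC][7-25 FREE]
Op 2: free(a) -> (freed a); heap: [0-25 FREE]
Op 3: b = malloc(5) -> b = 0; heap: [0-4 ALLOC][5-25 FREE]
Op 4: c = malloc(8) -> c = 5; heap: [0-4 ALLOC][5-12 ALLOC][13-25 FREE]
Op 5: d = malloc(6) -> d = 13; heap: [0-4 ALLOC][5-12 ALLOC][13-18 ALLOC][19-25 FREE]
Op 6: e = malloc(5) -> e = 19; heap: [0-4 ALLOC][5-12 ALLOC][13-18 ALLOC][19-23 ALLOC][24-25 FREE]
Op 7: free(c) -> (freed c); heap: [0-4 ALLOC][5-12 FREE][13-18 ALLOC][19-23 ALLOC][24-25 FREE]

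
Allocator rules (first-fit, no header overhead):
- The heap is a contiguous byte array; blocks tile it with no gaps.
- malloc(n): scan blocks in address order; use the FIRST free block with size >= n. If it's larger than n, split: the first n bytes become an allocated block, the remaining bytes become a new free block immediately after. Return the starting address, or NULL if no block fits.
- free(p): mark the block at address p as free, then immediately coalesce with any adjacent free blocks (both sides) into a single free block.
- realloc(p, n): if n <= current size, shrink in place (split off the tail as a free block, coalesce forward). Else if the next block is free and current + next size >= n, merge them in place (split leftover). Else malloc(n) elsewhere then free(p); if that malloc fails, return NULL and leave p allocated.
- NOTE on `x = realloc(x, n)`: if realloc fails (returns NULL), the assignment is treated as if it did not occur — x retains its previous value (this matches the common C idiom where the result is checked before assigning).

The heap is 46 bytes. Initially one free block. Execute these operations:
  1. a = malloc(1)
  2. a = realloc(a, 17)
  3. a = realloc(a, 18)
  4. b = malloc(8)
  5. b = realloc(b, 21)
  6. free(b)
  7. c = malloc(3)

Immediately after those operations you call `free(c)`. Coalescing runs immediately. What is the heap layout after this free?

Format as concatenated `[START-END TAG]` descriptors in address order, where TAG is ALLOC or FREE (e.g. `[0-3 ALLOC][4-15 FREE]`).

Answer: [0-17 ALLOC][18-45 FREE]

Derivation:
Op 1: a = malloc(1) -> a = 0; heap: [0-0 ALLOC][1-45 FREE]
Op 2: a = realloc(a, 17) -> a = 0; heap: [0-16 ALLOC][17-45 FREE]
Op 3: a = realloc(a, 18) -> a = 0; heap: [0-17 ALLOC][18-45 FREE]
Op 4: b = malloc(8) -> b = 18; heap: [0-17 ALLOC][18-25 ALLOC][26-45 FREE]
Op 5: b = realloc(b, 21) -> b = 18; heap: [0-17 ALLOC][18-38 ALLOC][39-45 FREE]
Op 6: free(b) -> (freed b); heap: [0-17 ALLOC][18-45 FREE]
Op 7: c = malloc(3) -> c = 18; heap: [0-17 ALLOC][18-20 ALLOC][21-45 FREE]
free(c): c = 18 -> block [18-20 ALLOC]; mark free, coalesce with adjacent free neighbors -> [0-17 ALLOC][18-45 FREE]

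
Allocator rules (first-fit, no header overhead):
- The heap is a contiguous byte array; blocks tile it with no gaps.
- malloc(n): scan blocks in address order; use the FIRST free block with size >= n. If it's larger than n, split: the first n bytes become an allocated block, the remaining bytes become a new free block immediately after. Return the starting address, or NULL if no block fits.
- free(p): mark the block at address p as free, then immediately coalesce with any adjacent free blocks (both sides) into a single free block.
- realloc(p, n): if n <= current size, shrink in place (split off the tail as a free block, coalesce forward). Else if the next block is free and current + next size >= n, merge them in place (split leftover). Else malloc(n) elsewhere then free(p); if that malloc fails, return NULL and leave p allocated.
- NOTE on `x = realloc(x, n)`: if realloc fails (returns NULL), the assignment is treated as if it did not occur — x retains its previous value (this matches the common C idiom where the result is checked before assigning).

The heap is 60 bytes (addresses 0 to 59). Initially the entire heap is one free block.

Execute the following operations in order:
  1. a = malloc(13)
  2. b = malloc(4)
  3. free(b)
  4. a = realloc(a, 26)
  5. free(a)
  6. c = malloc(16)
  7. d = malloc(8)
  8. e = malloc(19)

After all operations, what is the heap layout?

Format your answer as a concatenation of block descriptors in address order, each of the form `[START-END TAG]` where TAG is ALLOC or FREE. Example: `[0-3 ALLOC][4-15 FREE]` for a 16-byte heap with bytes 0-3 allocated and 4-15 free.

Answer: [0-15 ALLOC][16-23 ALLOC][24-42 ALLOC][43-59 FREE]

Derivation:
Op 1: a = malloc(13) -> a = 0; heap: [0-12 ALLOC][13-59 FREE]
Op 2: b = malloc(4) -> b = 13; heap: [0-12 ALLOC][13-16 ALLOC][17-59 FREE]
Op 3: free(b) -> (freed b); heap: [0-12 ALLOC][13-59 FREE]
Op 4: a = realloc(a, 26) -> a = 0; heap: [0-25 ALLOC][26-59 FREE]
Op 5: free(a) -> (freed a); heap: [0-59 FREE]
Op 6: c = malloc(16) -> c = 0; heap: [0-15 ALLOC][16-59 FREE]
Op 7: d = malloc(8) -> d = 16; heap: [0-15 ALLOC][16-23 ALLOC][24-59 FREE]
Op 8: e = malloc(19) -> e = 24; heap: [0-15 ALLOC][16-23 ALLOC][24-42 ALLOC][43-59 FREE]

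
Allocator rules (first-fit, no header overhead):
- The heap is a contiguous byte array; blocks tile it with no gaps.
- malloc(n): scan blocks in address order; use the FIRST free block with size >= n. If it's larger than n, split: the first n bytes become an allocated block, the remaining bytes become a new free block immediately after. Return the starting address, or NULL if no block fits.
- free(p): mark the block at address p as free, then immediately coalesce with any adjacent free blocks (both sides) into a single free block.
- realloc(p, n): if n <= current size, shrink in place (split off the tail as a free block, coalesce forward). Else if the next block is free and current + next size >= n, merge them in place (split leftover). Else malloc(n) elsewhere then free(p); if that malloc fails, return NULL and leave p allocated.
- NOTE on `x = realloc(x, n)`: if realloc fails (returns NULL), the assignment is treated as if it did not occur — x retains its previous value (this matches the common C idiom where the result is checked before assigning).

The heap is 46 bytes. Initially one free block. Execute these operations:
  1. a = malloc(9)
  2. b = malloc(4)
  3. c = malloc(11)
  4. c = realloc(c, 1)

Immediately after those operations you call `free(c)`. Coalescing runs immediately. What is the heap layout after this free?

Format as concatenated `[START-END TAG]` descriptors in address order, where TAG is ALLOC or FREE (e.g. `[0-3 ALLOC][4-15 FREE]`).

Op 1: a = malloc(9) -> a = 0; heap: [0-8 ALLOC][9-45 FREE]
Op 2: b = malloc(4) -> b = 9; heap: [0-8 ALLOC][9-12 ALLOC][13-45 FREE]
Op 3: c = malloc(11) -> c = 13; heap: [0-8 ALLOC][9-12 ALLOC][13-23 ALLOC][24-45 FREE]
Op 4: c = realloc(c, 1) -> c = 13; heap: [0-8 ALLOC][9-12 ALLOC][13-13 ALLOC][14-45 FREE]
free(c): c = 13 -> block [13-13 ALLOC]; mark free, coalesce with adjacent free neighbors -> [0-8 ALLOC][9-12 ALLOC][13-45 FREE]

Answer: [0-8 ALLOC][9-12 ALLOC][13-45 FREE]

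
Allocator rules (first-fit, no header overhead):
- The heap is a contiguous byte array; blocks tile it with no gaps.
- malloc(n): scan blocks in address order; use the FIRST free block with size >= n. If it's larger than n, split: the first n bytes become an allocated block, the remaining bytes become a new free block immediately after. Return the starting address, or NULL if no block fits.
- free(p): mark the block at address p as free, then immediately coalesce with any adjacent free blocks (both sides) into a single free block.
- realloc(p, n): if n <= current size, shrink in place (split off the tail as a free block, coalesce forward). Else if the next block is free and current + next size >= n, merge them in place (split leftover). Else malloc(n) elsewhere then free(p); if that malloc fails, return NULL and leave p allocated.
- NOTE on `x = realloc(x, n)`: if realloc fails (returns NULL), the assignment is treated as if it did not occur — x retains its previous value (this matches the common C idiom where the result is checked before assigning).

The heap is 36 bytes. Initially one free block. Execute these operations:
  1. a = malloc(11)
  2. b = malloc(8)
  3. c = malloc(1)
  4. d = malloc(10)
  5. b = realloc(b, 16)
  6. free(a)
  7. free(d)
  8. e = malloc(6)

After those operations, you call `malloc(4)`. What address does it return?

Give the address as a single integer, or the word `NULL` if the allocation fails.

Answer: 6

Derivation:
Op 1: a = malloc(11) -> a = 0; heap: [0-10 ALLOC][11-35 FREE]
Op 2: b = malloc(8) -> b = 11; heap: [0-10 ALLOC][11-18 ALLOC][19-35 FREE]
Op 3: c = malloc(1) -> c = 19; heap: [0-10 ALLOC][11-18 ALLOC][19-19 ALLOC][20-35 FREE]
Op 4: d = malloc(10) -> d = 20; heap: [0-10 ALLOC][11-18 ALLOC][19-19 ALLOC][20-29 ALLOC][30-35 FREE]
Op 5: b = realloc(b, 16) -> NULL (b unchanged); heap: [0-10 ALLOC][11-18 ALLOC][19-19 ALLOC][20-29 ALLOC][30-35 FREE]
Op 6: free(a) -> (freed a); heap: [0-10 FREE][11-18 ALLOC][19-19 ALLOC][20-29 ALLOC][30-35 FREE]
Op 7: free(d) -> (freed d); heap: [0-10 FREE][11-18 ALLOC][19-19 ALLOC][20-35 FREE]
Op 8: e = malloc(6) -> e = 0; heap: [0-5 ALLOC][6-10 FREE][11-18 ALLOC][19-19 ALLOC][20-35 FREE]
malloc(4): first-fit scan over [0-5 ALLOC][6-10 FREE][11-18 ALLOC][19-19 ALLOC][20-35 FREE] -> 6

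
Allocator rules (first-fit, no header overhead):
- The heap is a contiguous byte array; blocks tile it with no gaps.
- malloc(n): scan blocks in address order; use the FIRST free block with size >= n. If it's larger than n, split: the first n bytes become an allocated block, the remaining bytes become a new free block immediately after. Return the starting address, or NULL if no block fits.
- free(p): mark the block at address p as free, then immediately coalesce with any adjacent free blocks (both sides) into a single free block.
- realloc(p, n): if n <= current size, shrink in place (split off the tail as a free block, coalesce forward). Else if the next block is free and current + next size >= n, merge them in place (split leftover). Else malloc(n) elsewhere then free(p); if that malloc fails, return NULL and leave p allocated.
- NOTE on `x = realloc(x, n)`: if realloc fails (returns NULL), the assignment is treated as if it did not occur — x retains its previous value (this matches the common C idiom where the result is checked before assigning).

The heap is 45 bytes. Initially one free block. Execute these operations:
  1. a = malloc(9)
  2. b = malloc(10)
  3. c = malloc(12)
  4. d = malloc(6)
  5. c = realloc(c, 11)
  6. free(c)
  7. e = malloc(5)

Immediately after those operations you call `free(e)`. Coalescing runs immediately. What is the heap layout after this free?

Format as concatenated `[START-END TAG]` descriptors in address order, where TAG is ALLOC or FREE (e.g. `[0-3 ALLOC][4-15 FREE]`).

Answer: [0-8 ALLOC][9-18 ALLOC][19-30 FREE][31-36 ALLOC][37-44 FREE]

Derivation:
Op 1: a = malloc(9) -> a = 0; heap: [0-8 ALLOC][9-44 FREE]
Op 2: b = malloc(10) -> b = 9; heap: [0-8 ALLOC][9-18 ALLOC][19-44 FREE]
Op 3: c = malloc(12) -> c = 19; heap: [0-8 ALLOC][9-18 ALLOC][19-30 ALLOC][31-44 FREE]
Op 4: d = malloc(6) -> d = 31; heap: [0-8 ALLOC][9-18 ALLOC][19-30 ALLOC][31-36 ALLOC][37-44 FREE]
Op 5: c = realloc(c, 11) -> c = 19; heap: [0-8 ALLOC][9-18 ALLOC][19-29 ALLOC][30-30 FREE][31-36 ALLOC][37-44 FREE]
Op 6: free(c) -> (freed c); heap: [0-8 ALLOC][9-18 ALLOC][19-30 FREE][31-36 ALLOC][37-44 FREE]
Op 7: e = malloc(5) -> e = 19; heap: [0-8 ALLOC][9-18 ALLOC][19-23 ALLOC][24-30 FREE][31-36 ALLOC][37-44 FREE]
free(e): e = 19 -> block [19-23 ALLOC]; mark free, coalesce with adjacent free neighbors -> [0-8 ALLOC][9-18 ALLOC][19-30 FREE][31-36 ALLOC][37-44 FREE]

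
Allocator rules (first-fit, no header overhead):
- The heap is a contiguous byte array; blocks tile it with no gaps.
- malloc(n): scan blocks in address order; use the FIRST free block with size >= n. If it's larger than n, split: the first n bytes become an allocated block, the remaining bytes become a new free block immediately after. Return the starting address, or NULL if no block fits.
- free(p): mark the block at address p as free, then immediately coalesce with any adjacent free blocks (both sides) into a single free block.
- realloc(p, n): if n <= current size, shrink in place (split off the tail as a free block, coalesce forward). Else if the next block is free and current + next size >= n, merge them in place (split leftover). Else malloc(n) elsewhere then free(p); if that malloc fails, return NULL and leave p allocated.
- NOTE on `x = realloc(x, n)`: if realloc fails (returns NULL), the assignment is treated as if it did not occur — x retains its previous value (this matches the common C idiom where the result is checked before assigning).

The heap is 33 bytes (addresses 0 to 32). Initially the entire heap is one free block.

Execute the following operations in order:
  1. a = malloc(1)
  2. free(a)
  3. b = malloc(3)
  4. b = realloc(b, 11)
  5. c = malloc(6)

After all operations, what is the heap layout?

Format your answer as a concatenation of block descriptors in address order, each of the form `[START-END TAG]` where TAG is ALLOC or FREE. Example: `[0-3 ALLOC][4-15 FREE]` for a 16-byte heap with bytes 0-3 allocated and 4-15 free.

Op 1: a = malloc(1) -> a = 0; heap: [0-0 ALLOC][1-32 FREE]
Op 2: free(a) -> (freed a); heap: [0-32 FREE]
Op 3: b = malloc(3) -> b = 0; heap: [0-2 ALLOC][3-32 FREE]
Op 4: b = realloc(b, 11) -> b = 0; heap: [0-10 ALLOC][11-32 FREE]
Op 5: c = malloc(6) -> c = 11; heap: [0-10 ALLOC][11-16 ALLOC][17-32 FREE]

Answer: [0-10 ALLOC][11-16 ALLOC][17-32 FREE]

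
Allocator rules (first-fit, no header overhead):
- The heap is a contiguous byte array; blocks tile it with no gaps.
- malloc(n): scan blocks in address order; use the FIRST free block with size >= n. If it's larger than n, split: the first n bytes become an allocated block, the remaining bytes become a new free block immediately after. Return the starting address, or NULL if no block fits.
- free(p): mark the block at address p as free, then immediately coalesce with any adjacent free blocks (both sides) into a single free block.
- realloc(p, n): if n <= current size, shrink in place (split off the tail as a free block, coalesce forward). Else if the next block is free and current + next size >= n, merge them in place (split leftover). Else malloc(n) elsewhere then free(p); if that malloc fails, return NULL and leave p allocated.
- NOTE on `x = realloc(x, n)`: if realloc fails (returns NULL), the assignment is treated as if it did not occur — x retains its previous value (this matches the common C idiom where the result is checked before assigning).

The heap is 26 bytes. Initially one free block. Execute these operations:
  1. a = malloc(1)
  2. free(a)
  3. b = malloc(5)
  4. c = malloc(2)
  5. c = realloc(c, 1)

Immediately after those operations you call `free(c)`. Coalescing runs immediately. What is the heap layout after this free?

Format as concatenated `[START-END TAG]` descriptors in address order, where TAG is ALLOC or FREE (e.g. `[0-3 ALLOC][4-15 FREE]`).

Op 1: a = malloc(1) -> a = 0; heap: [0-0 ALLOC][1-25 FREE]
Op 2: free(a) -> (freed a); heap: [0-25 FREE]
Op 3: b = malloc(5) -> b = 0; heap: [0-4 ALLOC][5-25 FREE]
Op 4: c = malloc(2) -> c = 5; heap: [0-4 ALLOC][5-6 ALLOC][7-25 FREE]
Op 5: c = realloc(c, 1) -> c = 5; heap: [0-4 ALLOC][5-5 ALLOC][6-25 FREE]
free(c): c = 5 -> block [5-5 ALLOC]; mark free, coalesce with adjacent free neighbors -> [0-4 ALLOC][5-25 FREE]

Answer: [0-4 ALLOC][5-25 FREE]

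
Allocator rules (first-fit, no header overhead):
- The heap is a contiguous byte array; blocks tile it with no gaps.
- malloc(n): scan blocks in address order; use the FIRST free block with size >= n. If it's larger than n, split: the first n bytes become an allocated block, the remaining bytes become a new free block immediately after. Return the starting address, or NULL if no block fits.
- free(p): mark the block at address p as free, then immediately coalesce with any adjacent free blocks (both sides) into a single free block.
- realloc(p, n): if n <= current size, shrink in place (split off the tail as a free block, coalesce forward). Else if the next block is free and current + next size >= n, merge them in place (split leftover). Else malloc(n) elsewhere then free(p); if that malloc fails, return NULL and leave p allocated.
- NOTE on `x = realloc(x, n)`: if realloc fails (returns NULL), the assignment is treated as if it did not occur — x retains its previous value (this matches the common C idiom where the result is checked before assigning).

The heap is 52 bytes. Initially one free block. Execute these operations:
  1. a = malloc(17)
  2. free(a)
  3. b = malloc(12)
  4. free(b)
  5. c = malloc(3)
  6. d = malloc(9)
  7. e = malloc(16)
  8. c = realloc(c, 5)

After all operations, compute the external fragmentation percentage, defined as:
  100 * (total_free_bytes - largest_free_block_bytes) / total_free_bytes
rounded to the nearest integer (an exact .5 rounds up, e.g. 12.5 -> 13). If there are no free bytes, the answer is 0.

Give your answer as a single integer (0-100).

Op 1: a = malloc(17) -> a = 0; heap: [0-16 ALLOC][17-51 FREE]
Op 2: free(a) -> (freed a); heap: [0-51 FREE]
Op 3: b = malloc(12) -> b = 0; heap: [0-11 ALLOC][12-51 FREE]
Op 4: free(b) -> (freed b); heap: [0-51 FREE]
Op 5: c = malloc(3) -> c = 0; heap: [0-2 ALLOC][3-51 FREE]
Op 6: d = malloc(9) -> d = 3; heap: [0-2 ALLOC][3-11 ALLOC][12-51 FREE]
Op 7: e = malloc(16) -> e = 12; heap: [0-2 ALLOC][3-11 ALLOC][12-27 ALLOC][28-51 FREE]
Op 8: c = realloc(c, 5) -> c = 28; heap: [0-2 FREE][3-11 ALLOC][12-27 ALLOC][28-32 ALLOC][33-51 FREE]
Free blocks: [3 19] total_free=22 largest=19 -> 100*(22-19)/22 = 300/22 ≈ 13.636 -> rounds to 14

Answer: 14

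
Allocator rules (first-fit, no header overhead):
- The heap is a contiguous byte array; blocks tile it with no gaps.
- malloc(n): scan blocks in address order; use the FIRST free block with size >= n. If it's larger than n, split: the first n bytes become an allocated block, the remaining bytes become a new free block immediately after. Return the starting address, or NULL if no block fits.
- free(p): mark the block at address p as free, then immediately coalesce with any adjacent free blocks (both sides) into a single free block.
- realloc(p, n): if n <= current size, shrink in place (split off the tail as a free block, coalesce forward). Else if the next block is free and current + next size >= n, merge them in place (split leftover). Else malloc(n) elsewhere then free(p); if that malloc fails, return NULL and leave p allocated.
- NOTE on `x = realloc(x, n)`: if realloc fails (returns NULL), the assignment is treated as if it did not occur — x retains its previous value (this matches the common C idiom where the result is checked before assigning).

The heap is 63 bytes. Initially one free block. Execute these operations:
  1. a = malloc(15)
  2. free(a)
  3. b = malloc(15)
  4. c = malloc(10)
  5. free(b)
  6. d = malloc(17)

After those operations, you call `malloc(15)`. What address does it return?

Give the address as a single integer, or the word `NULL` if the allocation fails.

Op 1: a = malloc(15) -> a = 0; heap: [0-14 ALLOC][15-62 FREE]
Op 2: free(a) -> (freed a); heap: [0-62 FREE]
Op 3: b = malloc(15) -> b = 0; heap: [0-14 ALLOC][15-62 FREE]
Op 4: c = malloc(10) -> c = 15; heap: [0-14 ALLOC][15-24 ALLOC][25-62 FREE]
Op 5: free(b) -> (freed b); heap: [0-14 FREE][15-24 ALLOC][25-62 FREE]
Op 6: d = malloc(17) -> d = 25; heap: [0-14 FREE][15-24 ALLOC][25-41 ALLOC][42-62 FREE]
malloc(15): first-fit scan over [0-14 FREE][15-24 ALLOC][25-41 ALLOC][42-62 FREE] -> 0

Answer: 0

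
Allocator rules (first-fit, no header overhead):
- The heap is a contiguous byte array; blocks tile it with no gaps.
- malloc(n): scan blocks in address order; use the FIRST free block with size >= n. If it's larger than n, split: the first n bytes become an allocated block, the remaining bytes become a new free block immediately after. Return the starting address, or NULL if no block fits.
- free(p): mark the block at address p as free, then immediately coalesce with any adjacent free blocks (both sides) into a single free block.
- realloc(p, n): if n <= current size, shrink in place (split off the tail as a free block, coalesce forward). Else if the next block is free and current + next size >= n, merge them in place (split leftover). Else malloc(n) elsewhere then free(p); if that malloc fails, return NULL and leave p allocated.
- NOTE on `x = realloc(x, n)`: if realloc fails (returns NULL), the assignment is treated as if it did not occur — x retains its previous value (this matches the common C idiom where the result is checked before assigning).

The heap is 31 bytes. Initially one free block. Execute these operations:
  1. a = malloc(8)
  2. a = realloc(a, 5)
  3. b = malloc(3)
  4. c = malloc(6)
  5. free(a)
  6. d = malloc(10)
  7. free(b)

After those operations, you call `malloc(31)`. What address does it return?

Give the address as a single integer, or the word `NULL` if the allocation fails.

Op 1: a = malloc(8) -> a = 0; heap: [0-7 ALLOC][8-30 FREE]
Op 2: a = realloc(a, 5) -> a = 0; heap: [0-4 ALLOC][5-30 FREE]
Op 3: b = malloc(3) -> b = 5; heap: [0-4 ALLOC][5-7 ALLOC][8-30 FREE]
Op 4: c = malloc(6) -> c = 8; heap: [0-4 ALLOC][5-7 ALLOC][8-13 ALLOC][14-30 FREE]
Op 5: free(a) -> (freed a); heap: [0-4 FREE][5-7 ALLOC][8-13 ALLOC][14-30 FREE]
Op 6: d = malloc(10) -> d = 14; heap: [0-4 FREE][5-7 ALLOC][8-13 ALLOC][14-23 ALLOC][24-30 FREE]
Op 7: free(b) -> (freed b); heap: [0-7 FREE][8-13 ALLOC][14-23 ALLOC][24-30 FREE]
malloc(31): first-fit scan over [0-7 FREE][8-13 ALLOC][14-23 ALLOC][24-30 FREE] -> NULL

Answer: NULL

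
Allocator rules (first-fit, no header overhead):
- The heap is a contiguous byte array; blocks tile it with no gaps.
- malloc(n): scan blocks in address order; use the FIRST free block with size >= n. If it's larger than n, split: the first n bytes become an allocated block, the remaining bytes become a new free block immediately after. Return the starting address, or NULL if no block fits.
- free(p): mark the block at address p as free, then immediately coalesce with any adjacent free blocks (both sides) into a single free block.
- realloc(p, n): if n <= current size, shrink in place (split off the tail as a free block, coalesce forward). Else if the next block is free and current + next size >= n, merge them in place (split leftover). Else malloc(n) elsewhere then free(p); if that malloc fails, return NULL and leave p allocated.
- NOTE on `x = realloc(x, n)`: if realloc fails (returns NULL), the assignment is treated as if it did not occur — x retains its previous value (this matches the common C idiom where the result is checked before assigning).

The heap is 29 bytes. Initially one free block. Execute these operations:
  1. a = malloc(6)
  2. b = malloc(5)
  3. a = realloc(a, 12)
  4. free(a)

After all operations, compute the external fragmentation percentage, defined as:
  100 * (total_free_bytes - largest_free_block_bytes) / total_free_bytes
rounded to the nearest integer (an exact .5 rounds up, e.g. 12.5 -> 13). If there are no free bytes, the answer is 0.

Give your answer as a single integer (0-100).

Answer: 25

Derivation:
Op 1: a = malloc(6) -> a = 0; heap: [0-5 ALLOC][6-28 FREE]
Op 2: b = malloc(5) -> b = 6; heap: [0-5 ALLOC][6-10 ALLOC][11-28 FREE]
Op 3: a = realloc(a, 12) -> a = 11; heap: [0-5 FREE][6-10 ALLOC][11-22 ALLOC][23-28 FREE]
Op 4: free(a) -> (freed a); heap: [0-5 FREE][6-10 ALLOC][11-28 FREE]
Free blocks: [6 18] total_free=24 largest=18 -> 100*(24-18)/24 = 600/24 = 25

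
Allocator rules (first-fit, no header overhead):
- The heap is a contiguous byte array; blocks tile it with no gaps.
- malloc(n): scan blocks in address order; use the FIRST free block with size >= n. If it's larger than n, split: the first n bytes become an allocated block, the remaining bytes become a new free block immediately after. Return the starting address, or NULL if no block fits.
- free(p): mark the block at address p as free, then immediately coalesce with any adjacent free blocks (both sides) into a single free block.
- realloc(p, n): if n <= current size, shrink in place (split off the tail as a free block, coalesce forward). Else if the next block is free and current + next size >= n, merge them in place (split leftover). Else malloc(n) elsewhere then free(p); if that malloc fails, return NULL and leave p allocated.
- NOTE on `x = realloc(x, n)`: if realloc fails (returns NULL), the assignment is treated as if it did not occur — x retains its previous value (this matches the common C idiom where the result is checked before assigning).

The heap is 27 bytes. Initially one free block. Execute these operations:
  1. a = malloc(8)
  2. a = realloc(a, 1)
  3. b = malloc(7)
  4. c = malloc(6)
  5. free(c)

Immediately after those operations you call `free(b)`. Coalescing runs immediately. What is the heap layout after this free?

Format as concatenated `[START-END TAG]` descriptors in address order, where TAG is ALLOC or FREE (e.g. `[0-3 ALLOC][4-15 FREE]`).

Op 1: a = malloc(8) -> a = 0; heap: [0-7 ALLOC][8-26 FREE]
Op 2: a = realloc(a, 1) -> a = 0; heap: [0-0 ALLOC][1-26 FREE]
Op 3: b = malloc(7) -> b = 1; heap: [0-0 ALLOC][1-7 ALLOC][8-26 FREE]
Op 4: c = malloc(6) -> c = 8; heap: [0-0 ALLOC][1-7 ALLOC][8-13 ALLOC][14-26 FREE]
Op 5: free(c) -> (freed c); heap: [0-0 ALLOC][1-7 ALLOC][8-26 FREE]
free(b): b = 1 -> block [1-7 ALLOC]; mark free, coalesce with adjacent free neighbors -> [0-0 ALLOC][1-26 FREE]

Answer: [0-0 ALLOC][1-26 FREE]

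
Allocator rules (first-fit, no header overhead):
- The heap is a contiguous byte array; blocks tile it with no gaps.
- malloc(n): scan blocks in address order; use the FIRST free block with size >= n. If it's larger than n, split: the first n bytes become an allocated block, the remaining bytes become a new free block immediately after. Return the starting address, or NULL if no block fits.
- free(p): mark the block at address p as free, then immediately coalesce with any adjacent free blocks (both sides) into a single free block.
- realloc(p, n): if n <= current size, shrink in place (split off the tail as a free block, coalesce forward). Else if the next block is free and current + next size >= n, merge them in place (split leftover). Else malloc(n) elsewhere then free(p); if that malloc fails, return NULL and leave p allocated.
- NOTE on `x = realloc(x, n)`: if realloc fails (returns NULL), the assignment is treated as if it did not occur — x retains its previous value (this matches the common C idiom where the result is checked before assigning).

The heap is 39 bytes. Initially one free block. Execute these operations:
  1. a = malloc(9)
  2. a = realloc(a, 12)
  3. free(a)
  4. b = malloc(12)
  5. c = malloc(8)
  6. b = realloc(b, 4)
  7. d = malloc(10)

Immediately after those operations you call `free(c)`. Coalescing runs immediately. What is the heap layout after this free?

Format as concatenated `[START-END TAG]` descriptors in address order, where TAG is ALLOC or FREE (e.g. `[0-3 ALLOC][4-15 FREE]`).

Op 1: a = malloc(9) -> a = 0; heap: [0-8 ALLOC][9-38 FREE]
Op 2: a = realloc(a, 12) -> a = 0; heap: [0-11 ALLOC][12-38 FREE]
Op 3: free(a) -> (freed a); heap: [0-38 FREE]
Op 4: b = malloc(12) -> b = 0; heap: [0-11 ALLOC][12-38 FREE]
Op 5: c = malloc(8) -> c = 12; heap: [0-11 ALLOC][12-19 ALLOC][20-38 FREE]
Op 6: b = realloc(b, 4) -> b = 0; heap: [0-3 ALLOC][4-11 FREE][12-19 ALLOC][20-38 FREE]
Op 7: d = malloc(10) -> d = 20; heap: [0-3 ALLOC][4-11 FREE][12-19 ALLOC][20-29 ALLOC][30-38 FREE]
free(c): c = 12 -> block [12-19 ALLOC]; mark free, coalesce with adjacent free neighbors -> [0-3 ALLOC][4-19 FREE][20-29 ALLOC][30-38 FREE]

Answer: [0-3 ALLOC][4-19 FREE][20-29 ALLOC][30-38 FREE]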